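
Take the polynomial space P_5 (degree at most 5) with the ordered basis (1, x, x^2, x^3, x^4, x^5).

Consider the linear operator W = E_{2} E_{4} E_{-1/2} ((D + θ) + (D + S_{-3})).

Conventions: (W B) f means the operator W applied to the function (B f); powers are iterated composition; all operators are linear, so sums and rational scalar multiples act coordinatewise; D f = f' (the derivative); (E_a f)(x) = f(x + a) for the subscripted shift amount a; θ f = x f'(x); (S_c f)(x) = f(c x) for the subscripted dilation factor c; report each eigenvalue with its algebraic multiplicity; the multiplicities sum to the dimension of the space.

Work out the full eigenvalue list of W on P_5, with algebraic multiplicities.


λ = -238 (multiplicity 1), λ = -24 (multiplicity 1), λ = -2 (multiplicity 1), λ = 1 (multiplicity 1), λ = 11 (multiplicity 1), λ = 85 (multiplicity 1)

image of 1: 1
image of x: -2x - 9
image of x^2: 11x^2 + 125x + 1419/4
image of x^3: -24x^3 - 390x^2 - 2112x - 7623/2
image of x^4: 85x^4 + 1878x^3 + (31119/2)x^2 + (114587/2)x + 1265781/16
image of x^5: -238x^5 - 6535x^4 - 71775x^3 - (788315/2)x^2 - (8658155/8)x - 19018659/16
the matrix is upper triangular; its diagonal is (1, -2, 11, -24, 85, -238)
for a triangular matrix the eigenvalues are the diagonal entries, with algebraic multiplicity their repetition count


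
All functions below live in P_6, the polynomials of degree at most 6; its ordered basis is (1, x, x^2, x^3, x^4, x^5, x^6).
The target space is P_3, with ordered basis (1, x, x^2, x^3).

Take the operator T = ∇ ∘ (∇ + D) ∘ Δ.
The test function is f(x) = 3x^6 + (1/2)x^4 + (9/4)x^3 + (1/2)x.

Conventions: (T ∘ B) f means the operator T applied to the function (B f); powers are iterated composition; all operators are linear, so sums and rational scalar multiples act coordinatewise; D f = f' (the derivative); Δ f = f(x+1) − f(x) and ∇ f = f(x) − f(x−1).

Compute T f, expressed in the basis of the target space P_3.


Δ f = 18x^5 + 45x^4 + 62x^3 + (219/4)x^2 + (107/4)x + 25/4
∇ Δ f = 90x^4 + 96x^2 + (27/2)x + 7
D Δ f = 90x^4 + 180x^3 + 186x^2 + (219/2)x + 107/4
(∇ + D) Δ f = 180x^4 + 180x^3 + 282x^2 + 123x + 135/4
∇ (∇ + D) Δ f = 720x^3 - 540x^2 + 744x - 159

the image equals g(x) = 720x^3 - 540x^2 + 744x - 159


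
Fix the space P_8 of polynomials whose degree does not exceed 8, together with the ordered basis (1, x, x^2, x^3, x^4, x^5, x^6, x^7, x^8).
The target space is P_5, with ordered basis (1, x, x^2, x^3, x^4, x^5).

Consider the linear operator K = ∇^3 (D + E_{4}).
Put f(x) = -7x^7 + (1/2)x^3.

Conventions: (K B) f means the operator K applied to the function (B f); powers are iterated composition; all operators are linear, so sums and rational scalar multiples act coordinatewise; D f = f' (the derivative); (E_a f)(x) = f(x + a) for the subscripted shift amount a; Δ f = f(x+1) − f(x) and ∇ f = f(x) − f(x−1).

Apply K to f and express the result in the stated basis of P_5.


D f = -49x^6 + (3/2)x^2
E_{4} f = -7x^7 - 196x^6 - 2352x^5 - 15680x^4 - (125439/2)x^3 - 150522x^2 - 200680x - 114656
(D + E_{4}) f = -7x^7 - 245x^6 - 2352x^5 - 15680x^4 - (125439/2)x^3 - (301041/2)x^2 - 200680x - 114656
∇ (D + E_{4}) f = -49x^6 - 1323x^5 - 8330x^4 - 43855x^3 - (228141/2)x^2 - (330527/2)x - 99313
∇ ∇ (D + E_{4}) f = -294x^5 - 5880x^4 - 21070x^3 - 94080x^2 - 123575x - 87992
∇ ∇ ∇ (D + E_{4}) f = -1470x^4 - 20580x^3 - 30870x^2 - 147000x - 44979

the result is g(x) = -1470x^4 - 20580x^3 - 30870x^2 - 147000x - 44979


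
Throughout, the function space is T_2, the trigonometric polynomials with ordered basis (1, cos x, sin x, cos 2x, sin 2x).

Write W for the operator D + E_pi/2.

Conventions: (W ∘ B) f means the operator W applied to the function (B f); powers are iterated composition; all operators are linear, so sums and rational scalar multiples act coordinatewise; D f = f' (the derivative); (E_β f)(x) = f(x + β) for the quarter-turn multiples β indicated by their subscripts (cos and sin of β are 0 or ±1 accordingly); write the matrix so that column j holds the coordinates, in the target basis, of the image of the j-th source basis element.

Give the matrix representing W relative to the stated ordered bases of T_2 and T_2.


the matrix is [[1, 0, 0, 0, 0]; [0, 0, 2, 0, 0]; [0, -2, 0, 0, 0]; [0, 0, 0, -1, 2]; [0, 0, 0, -2, -1]] (rows listed top to bottom)

image of 1: 1
image of cos x: -2sin x
image of sin x: 2cos x
image of cos 2x: -cos 2x - 2sin 2x
image of sin 2x: 2cos 2x - sin 2x
each image's coordinates form column j of the matrix


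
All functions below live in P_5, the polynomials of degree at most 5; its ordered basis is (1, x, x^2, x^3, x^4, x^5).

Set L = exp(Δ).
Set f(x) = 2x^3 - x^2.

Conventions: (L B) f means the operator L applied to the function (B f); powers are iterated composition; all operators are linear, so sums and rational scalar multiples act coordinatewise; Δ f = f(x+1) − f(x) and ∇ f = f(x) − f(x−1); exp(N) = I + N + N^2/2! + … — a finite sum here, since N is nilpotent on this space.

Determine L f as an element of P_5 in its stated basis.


order-1 term: 6x^2 + 4x + 1
order-2 term: 6x + 5
order-3 term: 2
the series for exp(Δ) f terminates at order 3
exp(Δ) f = 2x^3 + 5x^2 + 10x + 8

the image equals g(x) = 2x^3 + 5x^2 + 10x + 8


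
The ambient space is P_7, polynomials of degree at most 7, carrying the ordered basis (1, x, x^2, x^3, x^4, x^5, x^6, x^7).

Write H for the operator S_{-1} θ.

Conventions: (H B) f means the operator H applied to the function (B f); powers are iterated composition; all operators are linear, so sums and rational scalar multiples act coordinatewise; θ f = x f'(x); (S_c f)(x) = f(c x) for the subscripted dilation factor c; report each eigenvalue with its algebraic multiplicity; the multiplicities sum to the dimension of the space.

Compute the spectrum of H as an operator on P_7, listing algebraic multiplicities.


image of 1: 0
image of x: -x
image of x^2: 2x^2
image of x^3: -3x^3
image of x^4: 4x^4
image of x^5: -5x^5
image of x^6: 6x^6
image of x^7: -7x^7
the matrix is upper triangular; its diagonal is (0, -1, 2, -3, 4, -5, 6, -7)
for a triangular matrix the eigenvalues are the diagonal entries, with algebraic multiplicity their repetition count

λ = -7 (multiplicity 1), λ = -5 (multiplicity 1), λ = -3 (multiplicity 1), λ = -1 (multiplicity 1), λ = 0 (multiplicity 1), λ = 2 (multiplicity 1), λ = 4 (multiplicity 1), λ = 6 (multiplicity 1)


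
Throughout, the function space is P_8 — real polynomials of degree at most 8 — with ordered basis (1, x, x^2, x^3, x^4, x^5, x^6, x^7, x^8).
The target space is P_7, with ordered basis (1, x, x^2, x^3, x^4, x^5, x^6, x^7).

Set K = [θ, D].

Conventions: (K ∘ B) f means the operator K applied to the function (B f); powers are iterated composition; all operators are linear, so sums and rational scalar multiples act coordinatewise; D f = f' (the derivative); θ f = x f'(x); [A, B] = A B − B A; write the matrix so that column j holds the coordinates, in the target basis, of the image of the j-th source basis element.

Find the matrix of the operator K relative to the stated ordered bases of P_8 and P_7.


the matrix is [[0, -1, 0, 0, 0, 0, 0, 0, 0]; [0, 0, -2, 0, 0, 0, 0, 0, 0]; [0, 0, 0, -3, 0, 0, 0, 0, 0]; [0, 0, 0, 0, -4, 0, 0, 0, 0]; [0, 0, 0, 0, 0, -5, 0, 0, 0]; [0, 0, 0, 0, 0, 0, -6, 0, 0]; [0, 0, 0, 0, 0, 0, 0, -7, 0]; [0, 0, 0, 0, 0, 0, 0, 0, -8]] (rows listed top to bottom)

image of 1: 0
image of x: -1
image of x^2: -2x
image of x^3: -3x^2
image of x^4: -4x^3
image of x^5: -5x^4
image of x^6: -6x^5
image of x^7: -7x^6
image of x^8: -8x^7
each image's coordinates form column j of the matrix


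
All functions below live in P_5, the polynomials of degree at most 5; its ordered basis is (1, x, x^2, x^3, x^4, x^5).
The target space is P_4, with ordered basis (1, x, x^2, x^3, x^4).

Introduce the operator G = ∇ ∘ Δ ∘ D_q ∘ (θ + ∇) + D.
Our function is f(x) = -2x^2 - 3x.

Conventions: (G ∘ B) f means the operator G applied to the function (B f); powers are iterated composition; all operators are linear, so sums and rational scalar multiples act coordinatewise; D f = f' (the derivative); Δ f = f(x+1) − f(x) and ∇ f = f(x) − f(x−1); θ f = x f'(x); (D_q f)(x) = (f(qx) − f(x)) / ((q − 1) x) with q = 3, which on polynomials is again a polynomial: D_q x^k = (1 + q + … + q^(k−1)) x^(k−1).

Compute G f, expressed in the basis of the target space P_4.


the result is g(x) = -4x - 3

θ f = -4x^2 - 3x
∇ f = -4x - 1
(θ + ∇) f = -4x^2 - 7x - 1
D_q (θ + ∇) f = -16x - 7
Δ D_q (θ + ∇) f = -16
∇ Δ D_q (θ + ∇) f = 0
D f = -4x - 3
(∇ ∘ Δ ∘ D_q ∘ (θ + ∇) + D) f = -4x - 3


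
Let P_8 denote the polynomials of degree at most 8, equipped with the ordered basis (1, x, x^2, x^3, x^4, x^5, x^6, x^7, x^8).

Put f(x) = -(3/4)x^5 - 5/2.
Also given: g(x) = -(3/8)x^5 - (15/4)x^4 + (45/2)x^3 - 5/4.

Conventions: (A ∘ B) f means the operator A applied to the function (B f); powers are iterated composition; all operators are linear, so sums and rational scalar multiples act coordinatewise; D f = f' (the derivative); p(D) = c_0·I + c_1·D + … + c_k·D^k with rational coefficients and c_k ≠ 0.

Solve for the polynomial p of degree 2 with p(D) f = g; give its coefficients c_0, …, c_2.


p(D) = (1/2)·I + D − (3/2)·D^2, i.e. c_0 = 1/2, c_1 = 1, c_2 = -3/2

D^0 f = -(3/4)x^5 - 5/2
D^1 f = -(15/4)x^4
D^2 f = -15x^3
matching coefficients of g against c_0 f + c_1 Df + … from the top degree down determines the c_i
solution: c_0 = 1/2, c_1 = 1, c_2 = -3/2


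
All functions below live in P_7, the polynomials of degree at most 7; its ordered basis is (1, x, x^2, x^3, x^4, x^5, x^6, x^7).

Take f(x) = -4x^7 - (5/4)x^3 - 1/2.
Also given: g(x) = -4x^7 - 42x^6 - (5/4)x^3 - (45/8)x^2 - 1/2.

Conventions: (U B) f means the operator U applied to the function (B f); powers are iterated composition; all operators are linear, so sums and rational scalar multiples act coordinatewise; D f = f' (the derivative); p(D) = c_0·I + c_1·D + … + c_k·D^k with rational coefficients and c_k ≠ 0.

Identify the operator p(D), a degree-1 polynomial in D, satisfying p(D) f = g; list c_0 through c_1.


c_0 = 1, c_1 = 3/2

D^0 f = -4x^7 - (5/4)x^3 - 1/2
D^1 f = -28x^6 - (15/4)x^2
matching coefficients of g against c_0 f + c_1 Df + … from the top degree down determines the c_i
solution: c_0 = 1, c_1 = 3/2


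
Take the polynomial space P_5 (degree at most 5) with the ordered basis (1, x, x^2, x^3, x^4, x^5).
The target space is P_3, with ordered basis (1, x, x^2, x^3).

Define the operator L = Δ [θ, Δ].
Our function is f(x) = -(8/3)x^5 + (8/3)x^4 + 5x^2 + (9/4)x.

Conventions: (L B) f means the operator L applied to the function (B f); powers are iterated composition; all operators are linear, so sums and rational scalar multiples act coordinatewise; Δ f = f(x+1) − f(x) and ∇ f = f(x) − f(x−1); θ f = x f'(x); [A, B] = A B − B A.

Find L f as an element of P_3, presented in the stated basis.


Δ f = -(40/3)x^4 - 16x^3 - (32/3)x^2 + (22/3)x + 29/4
θ Δ f = -(160/3)x^4 - 48x^3 - (64/3)x^2 + (22/3)x
θ f = -(40/3)x^5 + (32/3)x^4 + 10x^2 + (9/4)x
Δ θ f = -(200/3)x^4 - (272/3)x^3 - (208/3)x^2 - 4x + 115/12
[θ, Δ] f = (40/3)x^4 + (128/3)x^3 + 48x^2 + (34/3)x - 115/12
Δ [θ, Δ] f = (160/3)x^3 + 208x^2 + (832/3)x + 346/3

g(x) = (160/3)x^3 + 208x^2 + (832/3)x + 346/3


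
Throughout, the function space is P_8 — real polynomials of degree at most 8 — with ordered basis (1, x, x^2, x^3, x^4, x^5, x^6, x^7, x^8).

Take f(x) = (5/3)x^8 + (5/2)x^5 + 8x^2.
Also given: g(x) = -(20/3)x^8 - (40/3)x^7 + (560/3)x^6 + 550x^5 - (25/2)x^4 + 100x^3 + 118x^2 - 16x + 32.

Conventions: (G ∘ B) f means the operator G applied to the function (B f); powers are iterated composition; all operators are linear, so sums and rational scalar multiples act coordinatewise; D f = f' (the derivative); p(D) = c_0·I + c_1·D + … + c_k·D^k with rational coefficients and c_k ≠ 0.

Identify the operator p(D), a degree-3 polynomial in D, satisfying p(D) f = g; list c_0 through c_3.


D^0 f = (5/3)x^8 + (5/2)x^5 + 8x^2
D^1 f = (40/3)x^7 + (25/2)x^4 + 16x
D^2 f = (280/3)x^6 + 50x^3 + 16
D^3 f = 560x^5 + 150x^2
matching coefficients of g against c_0 f + c_1 Df + … from the top degree down determines the c_i
solution: c_0 = -4, c_1 = -1, c_2 = 2, c_3 = 1

c_0 = -4, c_1 = -1, c_2 = 2, c_3 = 1


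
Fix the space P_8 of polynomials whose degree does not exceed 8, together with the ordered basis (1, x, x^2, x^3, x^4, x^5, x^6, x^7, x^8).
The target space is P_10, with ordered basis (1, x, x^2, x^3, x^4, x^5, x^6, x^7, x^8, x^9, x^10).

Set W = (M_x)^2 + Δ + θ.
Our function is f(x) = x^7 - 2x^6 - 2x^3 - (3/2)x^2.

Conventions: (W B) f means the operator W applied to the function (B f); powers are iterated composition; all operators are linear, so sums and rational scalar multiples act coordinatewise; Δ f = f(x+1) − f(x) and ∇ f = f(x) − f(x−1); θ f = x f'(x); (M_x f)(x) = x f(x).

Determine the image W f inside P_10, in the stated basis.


the image equals g(x) = x^9 - 2x^8 + 7x^7 - 5x^6 + 7x^5 + (7/2)x^4 - 11x^3 - 18x^2 - 14x - 9/2

M_x f = x^8 - 2x^7 - 2x^4 - (3/2)x^3
M_x M_x f = x^9 - 2x^8 - 2x^5 - (3/2)x^4
Δ f = 7x^6 + 9x^5 + 5x^4 - 5x^3 - 15x^2 - 14x - 9/2
θ f = 7x^7 - 12x^6 - 6x^3 - 3x^2
((M_x)^2 + Δ + θ) f = x^9 - 2x^8 + 7x^7 - 5x^6 + 7x^5 + (7/2)x^4 - 11x^3 - 18x^2 - 14x - 9/2


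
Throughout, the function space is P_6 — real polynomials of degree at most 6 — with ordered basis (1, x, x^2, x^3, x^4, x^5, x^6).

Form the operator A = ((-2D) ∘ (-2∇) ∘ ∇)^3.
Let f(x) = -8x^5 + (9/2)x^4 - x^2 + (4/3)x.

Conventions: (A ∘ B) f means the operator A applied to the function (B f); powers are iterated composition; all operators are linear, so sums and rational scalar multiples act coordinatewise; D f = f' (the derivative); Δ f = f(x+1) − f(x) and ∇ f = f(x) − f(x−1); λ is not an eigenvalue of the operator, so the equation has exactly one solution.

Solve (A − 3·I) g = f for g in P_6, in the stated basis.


write g with unknown coordinates in the stated basis and equate coefficients in (A − 3·I) g = f
solving from the highest basis element down gives g = (8/3)x^5 - (3/2)x^4 + (1/3)x^2 - (4/9)x
check: A g = 0
so A g − 3·g = -8x^5 + (9/2)x^4 - x^2 + (4/3)x = f ✓

the image equals g(x) = (8/3)x^5 - (3/2)x^4 + (1/3)x^2 - (4/9)x


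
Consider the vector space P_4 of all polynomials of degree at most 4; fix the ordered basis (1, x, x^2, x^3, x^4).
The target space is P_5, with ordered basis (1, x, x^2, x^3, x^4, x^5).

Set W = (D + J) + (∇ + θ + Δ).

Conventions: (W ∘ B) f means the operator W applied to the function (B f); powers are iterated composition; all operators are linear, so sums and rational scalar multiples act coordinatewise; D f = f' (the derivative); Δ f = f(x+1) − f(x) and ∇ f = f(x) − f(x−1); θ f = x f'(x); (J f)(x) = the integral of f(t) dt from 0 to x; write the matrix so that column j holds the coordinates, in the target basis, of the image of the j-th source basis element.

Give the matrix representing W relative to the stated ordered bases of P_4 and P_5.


the matrix is [[0, 3, 0, 2, 0]; [1, 1, 6, 0, 8]; [0, 1/2, 2, 9, 0]; [0, 0, 1/3, 3, 12]; [0, 0, 0, 1/4, 4]; [0, 0, 0, 0, 1/5]] (rows listed top to bottom)

image of 1: x
image of x: (1/2)x^2 + x + 3
image of x^2: (1/3)x^3 + 2x^2 + 6x
image of x^3: (1/4)x^4 + 3x^3 + 9x^2 + 2
image of x^4: (1/5)x^5 + 4x^4 + 12x^3 + 8x
each image's coordinates form column j of the matrix


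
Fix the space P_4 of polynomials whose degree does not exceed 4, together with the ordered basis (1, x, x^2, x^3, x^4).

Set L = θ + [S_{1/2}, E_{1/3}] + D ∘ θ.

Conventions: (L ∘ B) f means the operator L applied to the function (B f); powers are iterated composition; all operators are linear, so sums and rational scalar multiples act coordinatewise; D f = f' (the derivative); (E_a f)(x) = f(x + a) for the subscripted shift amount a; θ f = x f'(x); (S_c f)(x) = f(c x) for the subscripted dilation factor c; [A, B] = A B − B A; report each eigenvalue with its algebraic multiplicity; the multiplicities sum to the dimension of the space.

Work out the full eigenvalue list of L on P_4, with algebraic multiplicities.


image of 1: 0
image of x: x + 7/6
image of x^2: 2x^2 + (25/6)x + 1/12
image of x^3: 3x^3 + (73/8)x^2 + (1/8)x + 7/216
image of x^4: 4x^4 + (193/12)x^3 + (1/8)x^2 + (7/108)x + 5/432
the matrix is upper triangular; its diagonal is (0, 1, 2, 3, 4)
for a triangular matrix the eigenvalues are the diagonal entries, with algebraic multiplicity their repetition count

λ = 0 (multiplicity 1), λ = 1 (multiplicity 1), λ = 2 (multiplicity 1), λ = 3 (multiplicity 1), λ = 4 (multiplicity 1)


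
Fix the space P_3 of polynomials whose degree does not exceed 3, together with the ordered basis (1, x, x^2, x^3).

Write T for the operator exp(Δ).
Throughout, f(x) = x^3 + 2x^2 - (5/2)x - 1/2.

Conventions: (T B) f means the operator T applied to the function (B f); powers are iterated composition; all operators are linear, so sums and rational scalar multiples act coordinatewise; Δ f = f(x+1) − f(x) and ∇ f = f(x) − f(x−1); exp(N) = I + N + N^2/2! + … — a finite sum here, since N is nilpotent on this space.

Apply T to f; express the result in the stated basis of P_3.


the result is g(x) = x^3 + 5x^2 + (15/2)x + 6

order-1 term: 3x^2 + 7x + 1/2
order-2 term: 3x + 5
order-3 term: 1
the series for exp(Δ) f terminates at order 3
exp(Δ) f = x^3 + 5x^2 + (15/2)x + 6


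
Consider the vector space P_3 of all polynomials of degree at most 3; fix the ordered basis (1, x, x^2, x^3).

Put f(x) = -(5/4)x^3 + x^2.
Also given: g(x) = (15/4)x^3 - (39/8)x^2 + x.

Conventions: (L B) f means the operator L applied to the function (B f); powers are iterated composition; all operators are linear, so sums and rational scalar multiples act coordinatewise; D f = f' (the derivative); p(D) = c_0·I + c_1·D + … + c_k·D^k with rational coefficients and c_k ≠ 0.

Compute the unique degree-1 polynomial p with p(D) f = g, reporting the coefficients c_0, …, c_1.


c_0 = -3, c_1 = 1/2

D^0 f = -(5/4)x^3 + x^2
D^1 f = -(15/4)x^2 + 2x
matching coefficients of g against c_0 f + c_1 Df + … from the top degree down determines the c_i
solution: c_0 = -3, c_1 = 1/2


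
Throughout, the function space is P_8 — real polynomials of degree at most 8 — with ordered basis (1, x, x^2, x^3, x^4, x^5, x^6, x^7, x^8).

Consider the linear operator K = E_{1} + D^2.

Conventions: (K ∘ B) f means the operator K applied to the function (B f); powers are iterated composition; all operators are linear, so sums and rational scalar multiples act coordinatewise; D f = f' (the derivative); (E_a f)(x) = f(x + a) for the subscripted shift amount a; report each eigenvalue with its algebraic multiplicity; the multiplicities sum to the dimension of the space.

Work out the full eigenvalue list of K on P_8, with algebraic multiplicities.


image of 1: 1
image of x: x + 1
image of x^2: x^2 + 2x + 3
image of x^3: x^3 + 3x^2 + 9x + 1
image of x^4: x^4 + 4x^3 + 18x^2 + 4x + 1
image of x^5: x^5 + 5x^4 + 30x^3 + 10x^2 + 5x + 1
image of x^6: x^6 + 6x^5 + 45x^4 + 20x^3 + 15x^2 + 6x + 1
image of x^7: x^7 + 7x^6 + 63x^5 + 35x^4 + 35x^3 + 21x^2 + 7x + 1
image of x^8: x^8 + 8x^7 + 84x^6 + 56x^5 + 70x^4 + 56x^3 + 28x^2 + 8x + 1
the matrix is upper triangular; its diagonal is (1, 1, 1, 1, 1, 1, 1, 1, 1)
for a triangular matrix the eigenvalues are the diagonal entries, with algebraic multiplicity their repetition count

λ = 1 (multiplicity 9)


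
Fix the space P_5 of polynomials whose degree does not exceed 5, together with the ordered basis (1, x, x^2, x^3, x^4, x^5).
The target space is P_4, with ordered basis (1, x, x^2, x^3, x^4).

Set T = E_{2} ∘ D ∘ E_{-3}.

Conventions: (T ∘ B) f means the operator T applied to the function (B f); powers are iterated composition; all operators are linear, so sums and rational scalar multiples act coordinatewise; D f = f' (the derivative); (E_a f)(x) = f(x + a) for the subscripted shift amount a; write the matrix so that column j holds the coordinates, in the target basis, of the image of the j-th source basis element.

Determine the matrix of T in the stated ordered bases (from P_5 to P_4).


the matrix is [[0, 1, -2, 3, -4, 5]; [0, 0, 2, -6, 12, -20]; [0, 0, 0, 3, -12, 30]; [0, 0, 0, 0, 4, -20]; [0, 0, 0, 0, 0, 5]] (rows listed top to bottom)

image of 1: 0
image of x: 1
image of x^2: 2x - 2
image of x^3: 3x^2 - 6x + 3
image of x^4: 4x^3 - 12x^2 + 12x - 4
image of x^5: 5x^4 - 20x^3 + 30x^2 - 20x + 5
each image's coordinates form column j of the matrix


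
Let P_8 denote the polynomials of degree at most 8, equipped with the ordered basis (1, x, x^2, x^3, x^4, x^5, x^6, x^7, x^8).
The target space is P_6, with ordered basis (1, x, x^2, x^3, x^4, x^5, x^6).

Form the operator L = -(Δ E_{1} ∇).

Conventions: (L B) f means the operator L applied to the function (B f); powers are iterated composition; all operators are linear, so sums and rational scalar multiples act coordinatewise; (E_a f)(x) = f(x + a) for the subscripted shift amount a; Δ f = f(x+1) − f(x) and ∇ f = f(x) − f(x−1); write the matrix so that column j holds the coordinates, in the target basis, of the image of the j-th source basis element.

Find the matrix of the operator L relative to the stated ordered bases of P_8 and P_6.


image of 1: 0
image of x: 0
image of x^2: -2
image of x^3: -6x - 6
image of x^4: -12x^2 - 24x - 14
image of x^5: -20x^3 - 60x^2 - 70x - 30
image of x^6: -30x^4 - 120x^3 - 210x^2 - 180x - 62
image of x^7: -42x^5 - 210x^4 - 490x^3 - 630x^2 - 434x - 126
image of x^8: -56x^6 - 336x^5 - 980x^4 - 1680x^3 - 1736x^2 - 1008x - 254
each image's coordinates form column j of the matrix

the matrix is [[0, 0, -2, -6, -14, -30, -62, -126, -254]; [0, 0, 0, -6, -24, -70, -180, -434, -1008]; [0, 0, 0, 0, -12, -60, -210, -630, -1736]; [0, 0, 0, 0, 0, -20, -120, -490, -1680]; [0, 0, 0, 0, 0, 0, -30, -210, -980]; [0, 0, 0, 0, 0, 0, 0, -42, -336]; [0, 0, 0, 0, 0, 0, 0, 0, -56]] (rows listed top to bottom)


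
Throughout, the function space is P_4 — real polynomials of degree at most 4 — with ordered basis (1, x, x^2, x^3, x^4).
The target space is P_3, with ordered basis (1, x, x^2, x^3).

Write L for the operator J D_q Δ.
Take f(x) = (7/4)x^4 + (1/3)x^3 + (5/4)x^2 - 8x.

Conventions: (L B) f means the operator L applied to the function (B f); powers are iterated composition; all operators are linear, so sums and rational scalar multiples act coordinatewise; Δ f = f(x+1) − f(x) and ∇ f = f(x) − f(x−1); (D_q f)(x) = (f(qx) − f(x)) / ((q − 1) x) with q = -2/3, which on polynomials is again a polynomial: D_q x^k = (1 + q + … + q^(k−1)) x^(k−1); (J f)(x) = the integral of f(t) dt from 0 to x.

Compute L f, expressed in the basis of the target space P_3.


Δ f = 7x^3 + (23/2)x^2 + (21/2)x - 14/3
D_q Δ f = (49/9)x^2 + (23/6)x + 21/2
J D_q Δ f = (49/27)x^3 + (23/12)x^2 + (21/2)x

the image equals g(x) = (49/27)x^3 + (23/12)x^2 + (21/2)x


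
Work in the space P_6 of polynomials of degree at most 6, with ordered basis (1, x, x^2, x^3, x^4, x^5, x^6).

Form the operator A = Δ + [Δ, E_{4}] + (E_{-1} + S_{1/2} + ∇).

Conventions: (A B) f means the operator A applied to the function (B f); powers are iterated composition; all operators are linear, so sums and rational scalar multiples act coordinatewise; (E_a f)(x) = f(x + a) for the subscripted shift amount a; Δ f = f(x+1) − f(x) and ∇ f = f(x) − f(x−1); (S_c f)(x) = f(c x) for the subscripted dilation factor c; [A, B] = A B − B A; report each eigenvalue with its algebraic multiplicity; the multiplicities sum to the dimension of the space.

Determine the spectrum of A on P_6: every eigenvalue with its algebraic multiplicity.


image of 1: 2
image of x: (3/2)x + 1
image of x^2: (5/4)x^2 + 2x + 1
image of x^3: (9/8)x^3 + 3x^2 + 3x + 1
image of x^4: (17/16)x^4 + 4x^3 + 6x^2 + 4x + 1
image of x^5: (33/32)x^5 + 5x^4 + 10x^3 + 10x^2 + 5x + 1
image of x^6: (65/64)x^6 + 6x^5 + 15x^4 + 20x^3 + 15x^2 + 6x + 1
the matrix is upper triangular; its diagonal is (2, 3/2, 5/4, 9/8, 17/16, 33/32, 65/64)
for a triangular matrix the eigenvalues are the diagonal entries, with algebraic multiplicity their repetition count

λ = 65/64 (multiplicity 1), λ = 33/32 (multiplicity 1), λ = 17/16 (multiplicity 1), λ = 9/8 (multiplicity 1), λ = 5/4 (multiplicity 1), λ = 3/2 (multiplicity 1), λ = 2 (multiplicity 1)


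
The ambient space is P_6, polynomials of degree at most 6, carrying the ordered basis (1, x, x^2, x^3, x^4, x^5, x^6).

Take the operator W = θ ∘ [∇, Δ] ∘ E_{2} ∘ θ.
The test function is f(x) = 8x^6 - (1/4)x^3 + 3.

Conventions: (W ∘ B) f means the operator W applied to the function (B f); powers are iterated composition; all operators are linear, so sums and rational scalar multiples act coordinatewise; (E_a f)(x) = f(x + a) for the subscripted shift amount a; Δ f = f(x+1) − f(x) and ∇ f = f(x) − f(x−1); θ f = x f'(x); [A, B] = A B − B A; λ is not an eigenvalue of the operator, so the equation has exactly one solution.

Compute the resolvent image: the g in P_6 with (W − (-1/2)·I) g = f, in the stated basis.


write g with unknown coordinates in the stated basis and equate coefficients in (W − (-1/2)·I) g = f
solving from the highest basis element down gives g = 16x^6 - (1/2)x^3 + 6
check: W g = 0
so W g − (-1/2)·g = 8x^6 - (1/4)x^3 + 3 = f ✓

the image equals g(x) = 16x^6 - (1/2)x^3 + 6


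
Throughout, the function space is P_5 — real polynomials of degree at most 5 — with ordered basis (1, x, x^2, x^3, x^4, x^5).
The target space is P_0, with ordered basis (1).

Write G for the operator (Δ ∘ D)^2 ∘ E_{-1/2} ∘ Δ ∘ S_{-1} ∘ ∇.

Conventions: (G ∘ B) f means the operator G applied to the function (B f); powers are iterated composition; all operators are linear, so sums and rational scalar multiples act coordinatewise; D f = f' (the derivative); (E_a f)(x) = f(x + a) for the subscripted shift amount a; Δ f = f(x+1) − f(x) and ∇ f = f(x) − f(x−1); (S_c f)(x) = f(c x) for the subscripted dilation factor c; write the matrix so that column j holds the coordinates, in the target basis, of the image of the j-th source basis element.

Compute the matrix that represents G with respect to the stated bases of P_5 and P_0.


the matrix is [[0, 0, 0, 0, 0, 0]] (rows listed top to bottom)

image of 1: 0
image of x: 0
image of x^2: 0
image of x^3: 0
image of x^4: 0
image of x^5: 0
each image's coordinates form column j of the matrix


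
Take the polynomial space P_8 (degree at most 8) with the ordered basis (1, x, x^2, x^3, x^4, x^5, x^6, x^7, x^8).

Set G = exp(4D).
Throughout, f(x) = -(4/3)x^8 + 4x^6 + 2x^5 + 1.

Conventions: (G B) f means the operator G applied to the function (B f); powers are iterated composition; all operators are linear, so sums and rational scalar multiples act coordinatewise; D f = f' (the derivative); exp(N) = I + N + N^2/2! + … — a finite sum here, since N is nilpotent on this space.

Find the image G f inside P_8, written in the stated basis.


order-1 term: -(128/3)x^7 + 96x^5 + 40x^4
order-2 term: -(1792/3)x^6 + 960x^4 + 320x^3
order-3 term: -(14336/3)x^5 + 5120x^3 + 1280x^2
order-4 term: -(71680/3)x^4 + 15360x^2 + 2560x
order-5 term: -(229376/3)x^3 + 24576x + 2048
order-6 term: -(458752/3)x^2 + 16384
order-7 term: -(524288/3)x
order-8 term: -262144/3
the series for exp(4D) f terminates at order 8
exp(4D) f = -(4/3)x^8 - (128/3)x^7 - (1780/3)x^6 - (14042/3)x^5 - (68680/3)x^4 - (213056/3)x^3 - (408832/3)x^2 - (442880/3)x - 206845/3

the result is g(x) = -(4/3)x^8 - (128/3)x^7 - (1780/3)x^6 - (14042/3)x^5 - (68680/3)x^4 - (213056/3)x^3 - (408832/3)x^2 - (442880/3)x - 206845/3


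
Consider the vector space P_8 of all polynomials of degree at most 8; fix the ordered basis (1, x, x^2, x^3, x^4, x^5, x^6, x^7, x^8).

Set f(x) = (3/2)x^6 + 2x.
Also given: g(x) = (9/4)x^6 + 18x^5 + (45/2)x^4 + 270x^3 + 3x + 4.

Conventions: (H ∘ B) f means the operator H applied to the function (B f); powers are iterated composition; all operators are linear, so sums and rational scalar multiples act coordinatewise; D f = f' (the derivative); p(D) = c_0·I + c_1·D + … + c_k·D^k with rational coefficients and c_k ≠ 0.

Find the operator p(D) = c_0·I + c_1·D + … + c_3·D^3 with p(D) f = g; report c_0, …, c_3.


D^0 f = (3/2)x^6 + 2x
D^1 f = 9x^5 + 2
D^2 f = 45x^4
D^3 f = 180x^3
matching coefficients of g against c_0 f + c_1 Df + … from the top degree down determines the c_i
solution: c_0 = 3/2, c_1 = 2, c_2 = 1/2, c_3 = 3/2

p(D) = (3/2)·I + 2·D + (1/2)·D^2 + (3/2)·D^3, i.e. c_0 = 3/2, c_1 = 2, c_2 = 1/2, c_3 = 3/2


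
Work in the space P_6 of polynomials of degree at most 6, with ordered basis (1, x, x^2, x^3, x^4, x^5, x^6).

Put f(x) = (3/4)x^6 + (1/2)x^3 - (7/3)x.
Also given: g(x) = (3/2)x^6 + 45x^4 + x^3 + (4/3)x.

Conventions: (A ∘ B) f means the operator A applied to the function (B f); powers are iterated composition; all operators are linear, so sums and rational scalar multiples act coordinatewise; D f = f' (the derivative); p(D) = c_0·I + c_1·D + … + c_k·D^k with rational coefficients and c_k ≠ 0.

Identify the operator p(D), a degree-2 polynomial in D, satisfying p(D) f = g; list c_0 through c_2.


D^0 f = (3/4)x^6 + (1/2)x^3 - (7/3)x
D^1 f = (9/2)x^5 + (3/2)x^2 - 7/3
D^2 f = (45/2)x^4 + 3x
matching coefficients of g against c_0 f + c_1 Df + … from the top degree down determines the c_i
solution: c_0 = 2, c_1 = 0, c_2 = 2

c_0 = 2, c_1 = 0, c_2 = 2


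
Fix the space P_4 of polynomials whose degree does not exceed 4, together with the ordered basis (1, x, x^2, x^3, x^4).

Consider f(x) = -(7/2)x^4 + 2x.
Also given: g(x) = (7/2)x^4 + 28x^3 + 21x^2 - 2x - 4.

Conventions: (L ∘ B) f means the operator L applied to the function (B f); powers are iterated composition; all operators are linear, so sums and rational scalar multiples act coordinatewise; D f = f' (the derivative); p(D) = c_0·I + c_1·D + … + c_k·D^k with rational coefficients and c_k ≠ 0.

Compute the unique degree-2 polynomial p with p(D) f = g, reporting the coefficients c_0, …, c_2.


D^0 f = -(7/2)x^4 + 2x
D^1 f = -14x^3 + 2
D^2 f = -42x^2
matching coefficients of g against c_0 f + c_1 Df + … from the top degree down determines the c_i
solution: c_0 = -1, c_1 = -2, c_2 = -1/2

p(D) = -I − 2·D − (1/2)·D^2, i.e. c_0 = -1, c_1 = -2, c_2 = -1/2


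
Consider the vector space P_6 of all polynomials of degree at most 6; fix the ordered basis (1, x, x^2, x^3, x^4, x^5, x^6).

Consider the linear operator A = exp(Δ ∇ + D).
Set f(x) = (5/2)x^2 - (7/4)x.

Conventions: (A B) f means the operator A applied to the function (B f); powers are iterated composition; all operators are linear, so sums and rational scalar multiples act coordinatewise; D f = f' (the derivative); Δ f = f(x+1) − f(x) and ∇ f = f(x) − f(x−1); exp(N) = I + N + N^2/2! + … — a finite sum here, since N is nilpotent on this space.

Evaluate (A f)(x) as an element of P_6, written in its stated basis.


the result is g(x) = (5/2)x^2 + (13/4)x + 23/4

order-1 term: 5x + 13/4
order-2 term: 5/2
the series for exp(Δ ∇ + D) f terminates at order 2
exp(Δ ∇ + D) f = (5/2)x^2 + (13/4)x + 23/4


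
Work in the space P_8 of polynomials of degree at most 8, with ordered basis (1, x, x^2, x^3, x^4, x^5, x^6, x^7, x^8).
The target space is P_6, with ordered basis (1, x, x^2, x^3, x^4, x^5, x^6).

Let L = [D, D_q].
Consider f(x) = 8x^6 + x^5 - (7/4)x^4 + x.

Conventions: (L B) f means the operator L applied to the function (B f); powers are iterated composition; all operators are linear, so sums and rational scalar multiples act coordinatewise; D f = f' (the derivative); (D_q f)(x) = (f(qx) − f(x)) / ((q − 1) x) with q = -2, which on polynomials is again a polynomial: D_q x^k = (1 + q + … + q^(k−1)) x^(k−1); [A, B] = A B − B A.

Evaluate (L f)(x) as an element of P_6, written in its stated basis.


the result is g(x) = -1368x^4 + 69x^3 + (189/4)x^2

D_q f = -168x^5 + 11x^4 + (35/4)x^3 + 1
D D_q f = -840x^4 + 44x^3 + (105/4)x^2
D f = 48x^5 + 5x^4 - 7x^3 + 1
D_q D f = 528x^4 - 25x^3 - 21x^2
[D, D_q] f = -1368x^4 + 69x^3 + (189/4)x^2


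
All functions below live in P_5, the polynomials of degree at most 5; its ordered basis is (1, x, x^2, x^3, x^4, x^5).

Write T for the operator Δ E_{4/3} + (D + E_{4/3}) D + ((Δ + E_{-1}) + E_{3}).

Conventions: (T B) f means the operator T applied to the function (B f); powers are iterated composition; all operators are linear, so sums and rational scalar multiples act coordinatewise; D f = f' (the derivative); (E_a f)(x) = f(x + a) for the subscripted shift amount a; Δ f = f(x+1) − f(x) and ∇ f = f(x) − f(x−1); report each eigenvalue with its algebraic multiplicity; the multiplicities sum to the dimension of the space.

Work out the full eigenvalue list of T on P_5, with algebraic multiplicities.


image of 1: 2
image of x: 2x + 5
image of x^2: 2x^2 + 10x + 58/3
image of x^3: 2x^3 + 15x^2 + 58x + 128/3
image of x^4: 2x^4 + 20x^3 + 116x^2 + (512/3)x + 3212/27
image of x^5: 2x^5 + 25x^4 + (580/3)x^3 + (1280/3)x^2 + (16060/27)x + 26224/81
the matrix is upper triangular; its diagonal is (2, 2, 2, 2, 2, 2)
for a triangular matrix the eigenvalues are the diagonal entries, with algebraic multiplicity their repetition count

λ = 2 (multiplicity 6)


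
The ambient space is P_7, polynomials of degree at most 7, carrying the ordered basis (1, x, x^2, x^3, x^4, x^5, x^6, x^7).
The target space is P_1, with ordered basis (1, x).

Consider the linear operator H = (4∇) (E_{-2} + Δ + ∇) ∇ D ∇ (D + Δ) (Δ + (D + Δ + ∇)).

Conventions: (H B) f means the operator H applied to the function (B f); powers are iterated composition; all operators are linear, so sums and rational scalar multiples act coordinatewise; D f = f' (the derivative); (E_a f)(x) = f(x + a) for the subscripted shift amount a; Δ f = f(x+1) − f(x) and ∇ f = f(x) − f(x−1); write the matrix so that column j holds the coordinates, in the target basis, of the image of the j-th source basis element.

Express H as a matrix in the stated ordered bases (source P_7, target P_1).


the matrix is [[0, 0, 0, 0, 0, 0, 23040, -181440]; [0, 0, 0, 0, 0, 0, 0, 161280]] (rows listed top to bottom)

image of 1: 0
image of x: 0
image of x^2: 0
image of x^3: 0
image of x^4: 0
image of x^5: 0
image of x^6: 23040
image of x^7: 161280x - 181440
each image's coordinates form column j of the matrix


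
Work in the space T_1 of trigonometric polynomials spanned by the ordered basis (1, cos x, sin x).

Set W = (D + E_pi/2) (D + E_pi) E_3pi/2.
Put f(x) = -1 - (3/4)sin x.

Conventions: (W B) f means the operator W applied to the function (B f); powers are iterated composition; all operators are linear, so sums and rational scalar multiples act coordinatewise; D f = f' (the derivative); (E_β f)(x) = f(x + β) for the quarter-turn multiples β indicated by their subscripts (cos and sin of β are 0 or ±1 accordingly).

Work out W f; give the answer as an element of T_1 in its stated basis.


the image equals g(x) = -1 - (3/2)cos x + (3/2)sin x

E_3pi/2 f = -1 + (3/4)cos x
D E_3pi/2 f = -(3/4)sin x
E_pi E_3pi/2 f = -1 - (3/4)cos x
(D + E_pi) E_3pi/2 f = -1 - (3/4)cos x - (3/4)sin x
D ((D + E_pi) E_3pi/2) f = -(3/4)cos x + (3/4)sin x
E_pi/2 ((D + E_pi) E_3pi/2) f = -1 - (3/4)cos x + (3/4)sin x
(D + E_pi/2) ((D + E_pi) E_3pi/2) f = -1 - (3/2)cos x + (3/2)sin x


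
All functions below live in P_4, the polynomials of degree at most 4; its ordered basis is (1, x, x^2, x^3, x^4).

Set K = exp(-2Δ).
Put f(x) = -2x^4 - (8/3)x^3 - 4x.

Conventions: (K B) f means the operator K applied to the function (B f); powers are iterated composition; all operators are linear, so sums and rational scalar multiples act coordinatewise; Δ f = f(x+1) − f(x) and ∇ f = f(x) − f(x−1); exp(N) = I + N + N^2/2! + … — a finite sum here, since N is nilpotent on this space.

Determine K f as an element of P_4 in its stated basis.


the result is g(x) = -2x^4 + (40/3)x^3 - 8x^2 - 36x + 44/3

order-1 term: 16x^3 + 40x^2 + 32x + 52/3
order-2 term: -48x^2 - 128x - 88
order-3 term: 64x + 352/3
order-4 term: -32
the series for exp(-2Δ) f terminates at order 4
exp(-2Δ) f = -2x^4 + (40/3)x^3 - 8x^2 - 36x + 44/3


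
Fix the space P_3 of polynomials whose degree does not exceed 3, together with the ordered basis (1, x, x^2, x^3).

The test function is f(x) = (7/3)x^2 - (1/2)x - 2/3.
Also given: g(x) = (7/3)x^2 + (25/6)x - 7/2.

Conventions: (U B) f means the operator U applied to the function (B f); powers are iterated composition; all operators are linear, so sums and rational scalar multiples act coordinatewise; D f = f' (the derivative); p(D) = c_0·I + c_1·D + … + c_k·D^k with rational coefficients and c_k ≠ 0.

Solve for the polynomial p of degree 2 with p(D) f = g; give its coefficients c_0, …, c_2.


D^0 f = (7/3)x^2 - (1/2)x - 2/3
D^1 f = (14/3)x - 1/2
D^2 f = 14/3
matching coefficients of g against c_0 f + c_1 Df + … from the top degree down determines the c_i
solution: c_0 = 1, c_1 = 1, c_2 = -1/2

p(D) = I + D − (1/2)·D^2, i.e. c_0 = 1, c_1 = 1, c_2 = -1/2


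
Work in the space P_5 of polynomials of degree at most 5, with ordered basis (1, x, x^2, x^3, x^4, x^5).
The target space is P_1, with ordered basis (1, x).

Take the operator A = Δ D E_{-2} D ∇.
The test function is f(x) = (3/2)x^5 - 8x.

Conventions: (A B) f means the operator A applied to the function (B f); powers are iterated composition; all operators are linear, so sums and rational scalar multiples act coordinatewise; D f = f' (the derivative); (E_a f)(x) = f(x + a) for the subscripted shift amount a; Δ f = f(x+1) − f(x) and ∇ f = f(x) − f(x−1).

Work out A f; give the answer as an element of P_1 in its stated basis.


∇ f = (15/2)x^4 - 15x^3 + 15x^2 - (15/2)x - 13/2
D ∇ f = 30x^3 - 45x^2 + 30x - 15/2
E_{-2} D ∇ f = 30x^3 - 225x^2 + 570x - 975/2
D E_{-2} D ∇ f = 90x^2 - 450x + 570
Δ (D E_{-2} D) ∇ f = 180x - 360

the result is g(x) = 180x - 360


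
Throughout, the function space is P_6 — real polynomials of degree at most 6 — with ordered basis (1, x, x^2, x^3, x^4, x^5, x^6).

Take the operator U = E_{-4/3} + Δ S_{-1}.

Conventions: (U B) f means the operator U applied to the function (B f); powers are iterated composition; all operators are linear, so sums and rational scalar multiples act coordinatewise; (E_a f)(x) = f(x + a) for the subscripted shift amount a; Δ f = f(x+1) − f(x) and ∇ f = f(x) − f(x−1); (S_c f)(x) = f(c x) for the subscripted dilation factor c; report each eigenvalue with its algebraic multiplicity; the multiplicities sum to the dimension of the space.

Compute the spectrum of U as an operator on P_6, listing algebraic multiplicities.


λ = 1 (multiplicity 7)

image of 1: 1
image of x: x - 7/3
image of x^2: x^2 - (2/3)x + 25/9
image of x^3: x^3 - 7x^2 + (7/3)x - 91/27
image of x^4: x^4 - (4/3)x^3 + (50/3)x^2 - (148/27)x + 337/81
image of x^5: x^5 - (35/3)x^4 + (70/9)x^3 - (910/27)x^2 + (875/81)x - 1267/243
image of x^6: x^6 - 2x^5 + (125/3)x^4 - (740/27)x^3 + (1685/27)x^2 - (1562/81)x + 4825/729
the matrix is upper triangular; its diagonal is (1, 1, 1, 1, 1, 1, 1)
for a triangular matrix the eigenvalues are the diagonal entries, with algebraic multiplicity their repetition count


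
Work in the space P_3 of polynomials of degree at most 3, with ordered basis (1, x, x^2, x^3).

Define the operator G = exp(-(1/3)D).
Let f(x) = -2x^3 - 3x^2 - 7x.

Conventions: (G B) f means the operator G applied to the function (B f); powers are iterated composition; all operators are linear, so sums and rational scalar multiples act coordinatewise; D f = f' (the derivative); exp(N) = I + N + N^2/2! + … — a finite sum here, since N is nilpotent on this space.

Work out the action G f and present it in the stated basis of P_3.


the image equals g(x) = -2x^3 - x^2 - (17/3)x + 56/27

order-1 term: 2x^2 + 2x + 7/3
order-2 term: -(2/3)x - 1/3
order-3 term: 2/27
the series for exp(-(1/3)D) f terminates at order 3
exp(-(1/3)D) f = -2x^3 - x^2 - (17/3)x + 56/27
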